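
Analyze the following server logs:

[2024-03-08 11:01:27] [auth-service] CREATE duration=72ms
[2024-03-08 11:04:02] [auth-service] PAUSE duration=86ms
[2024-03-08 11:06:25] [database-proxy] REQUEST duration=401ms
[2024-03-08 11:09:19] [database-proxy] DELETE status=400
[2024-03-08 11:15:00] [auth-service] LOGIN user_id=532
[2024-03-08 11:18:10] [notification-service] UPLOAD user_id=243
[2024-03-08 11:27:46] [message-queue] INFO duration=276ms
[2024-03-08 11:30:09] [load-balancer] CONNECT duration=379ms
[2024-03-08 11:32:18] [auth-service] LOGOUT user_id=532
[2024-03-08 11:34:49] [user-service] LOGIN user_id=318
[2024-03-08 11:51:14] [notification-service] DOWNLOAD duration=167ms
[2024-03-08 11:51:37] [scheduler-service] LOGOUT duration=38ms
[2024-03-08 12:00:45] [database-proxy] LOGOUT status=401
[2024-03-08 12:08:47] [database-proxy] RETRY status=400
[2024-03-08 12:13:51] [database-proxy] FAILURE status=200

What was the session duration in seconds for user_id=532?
1038

To calculate session duration:

1. Find LOGIN event for user_id=532: 2024-03-08 11:15:00
2. Find LOGOUT event for user_id=532: 2024-03-08 11:32:18
3. Session duration: 2024-03-08 11:32:18 - 2024-03-08 11:15:00 = 1038 seconds (17 minutes)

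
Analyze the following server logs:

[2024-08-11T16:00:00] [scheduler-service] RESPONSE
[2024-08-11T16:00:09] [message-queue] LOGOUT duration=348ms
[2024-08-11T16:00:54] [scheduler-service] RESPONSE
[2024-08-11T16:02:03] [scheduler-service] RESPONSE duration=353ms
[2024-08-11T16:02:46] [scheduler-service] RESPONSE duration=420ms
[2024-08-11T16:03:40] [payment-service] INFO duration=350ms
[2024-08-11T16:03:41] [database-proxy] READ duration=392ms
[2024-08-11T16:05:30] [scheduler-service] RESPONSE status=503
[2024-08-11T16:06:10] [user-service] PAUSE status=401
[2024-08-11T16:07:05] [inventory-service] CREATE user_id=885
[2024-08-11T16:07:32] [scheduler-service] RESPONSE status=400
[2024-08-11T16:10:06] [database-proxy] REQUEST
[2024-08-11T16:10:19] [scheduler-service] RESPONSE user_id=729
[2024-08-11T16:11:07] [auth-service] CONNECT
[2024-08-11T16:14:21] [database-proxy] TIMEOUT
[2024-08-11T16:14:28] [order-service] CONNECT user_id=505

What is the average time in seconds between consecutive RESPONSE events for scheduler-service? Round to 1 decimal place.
103.2

To calculate average interval:

1. Find all RESPONSE events for scheduler-service in order
2. Calculate time gaps between consecutive events
3. Compute mean of gaps: 619 / 6 = 103.2 seconds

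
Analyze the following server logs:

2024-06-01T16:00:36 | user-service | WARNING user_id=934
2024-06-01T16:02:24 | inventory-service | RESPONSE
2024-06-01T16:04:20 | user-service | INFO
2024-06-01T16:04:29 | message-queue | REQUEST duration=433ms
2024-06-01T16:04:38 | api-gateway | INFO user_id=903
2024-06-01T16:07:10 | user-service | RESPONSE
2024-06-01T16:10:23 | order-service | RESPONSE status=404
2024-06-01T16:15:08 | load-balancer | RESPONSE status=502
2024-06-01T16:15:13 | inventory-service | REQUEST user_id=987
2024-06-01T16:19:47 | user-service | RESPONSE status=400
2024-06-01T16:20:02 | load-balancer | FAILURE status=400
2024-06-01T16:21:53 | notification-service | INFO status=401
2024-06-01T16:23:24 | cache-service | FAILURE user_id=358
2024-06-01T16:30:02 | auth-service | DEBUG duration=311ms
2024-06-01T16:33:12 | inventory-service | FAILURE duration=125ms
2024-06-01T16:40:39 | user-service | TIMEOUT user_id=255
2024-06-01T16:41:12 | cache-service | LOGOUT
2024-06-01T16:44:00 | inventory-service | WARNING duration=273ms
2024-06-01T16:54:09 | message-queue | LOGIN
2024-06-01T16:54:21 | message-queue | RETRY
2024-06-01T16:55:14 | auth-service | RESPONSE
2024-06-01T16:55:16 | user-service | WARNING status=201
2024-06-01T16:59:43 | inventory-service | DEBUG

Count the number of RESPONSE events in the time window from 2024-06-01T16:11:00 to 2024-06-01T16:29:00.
2

To count events in the time window:

1. Window boundaries: 2024-06-01T16:11:00 to 2024-06-01T16:29:00
2. Filter for RESPONSE events within this window
3. Count matching events: 2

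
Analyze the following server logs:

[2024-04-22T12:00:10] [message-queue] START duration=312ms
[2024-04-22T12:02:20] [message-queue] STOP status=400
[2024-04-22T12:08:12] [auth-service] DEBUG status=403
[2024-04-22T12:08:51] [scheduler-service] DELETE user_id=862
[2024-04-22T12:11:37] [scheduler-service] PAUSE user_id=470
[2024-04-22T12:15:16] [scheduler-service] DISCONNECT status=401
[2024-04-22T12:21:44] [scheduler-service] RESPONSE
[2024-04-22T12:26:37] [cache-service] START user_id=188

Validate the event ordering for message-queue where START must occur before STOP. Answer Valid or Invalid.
Valid

To validate ordering:

1. Required order: START → STOP
2. Rule: START must occur before STOP
3. Check actual order of events for message-queue
4. Result: Valid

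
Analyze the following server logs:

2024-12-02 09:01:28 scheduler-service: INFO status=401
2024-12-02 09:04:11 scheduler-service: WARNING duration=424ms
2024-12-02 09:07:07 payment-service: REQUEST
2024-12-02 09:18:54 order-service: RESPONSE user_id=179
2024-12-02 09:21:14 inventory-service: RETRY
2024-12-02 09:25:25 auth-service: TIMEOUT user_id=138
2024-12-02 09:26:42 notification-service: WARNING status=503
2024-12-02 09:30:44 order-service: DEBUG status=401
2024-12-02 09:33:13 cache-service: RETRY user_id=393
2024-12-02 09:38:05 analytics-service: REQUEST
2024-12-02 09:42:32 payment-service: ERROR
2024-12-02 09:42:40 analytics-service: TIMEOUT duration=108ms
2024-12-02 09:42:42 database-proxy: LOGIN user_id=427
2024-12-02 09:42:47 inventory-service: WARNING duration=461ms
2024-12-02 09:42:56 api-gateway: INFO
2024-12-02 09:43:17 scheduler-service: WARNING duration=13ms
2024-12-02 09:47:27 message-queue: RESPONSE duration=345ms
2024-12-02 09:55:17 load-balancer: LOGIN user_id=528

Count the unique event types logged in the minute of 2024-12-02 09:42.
5

To count unique event types:

1. Filter events in the minute starting at 2024-12-02 09:42
2. Extract event types from matching entries
3. Count unique types: 5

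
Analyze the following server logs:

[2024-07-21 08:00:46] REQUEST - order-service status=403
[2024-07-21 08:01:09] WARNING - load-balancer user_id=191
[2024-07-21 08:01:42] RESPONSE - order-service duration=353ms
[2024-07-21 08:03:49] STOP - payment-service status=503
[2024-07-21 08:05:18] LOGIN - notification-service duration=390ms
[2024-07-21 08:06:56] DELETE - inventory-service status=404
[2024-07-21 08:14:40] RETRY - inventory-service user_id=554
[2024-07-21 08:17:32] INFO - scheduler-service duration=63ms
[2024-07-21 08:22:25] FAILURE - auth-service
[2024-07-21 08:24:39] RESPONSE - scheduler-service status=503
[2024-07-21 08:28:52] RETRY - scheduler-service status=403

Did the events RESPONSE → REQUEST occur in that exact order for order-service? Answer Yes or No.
No

To verify sequence order:

1. Find all events in sequence RESPONSE → REQUEST for order-service
2. Extract their timestamps
3. Check if timestamps are in ascending order
4. Result: No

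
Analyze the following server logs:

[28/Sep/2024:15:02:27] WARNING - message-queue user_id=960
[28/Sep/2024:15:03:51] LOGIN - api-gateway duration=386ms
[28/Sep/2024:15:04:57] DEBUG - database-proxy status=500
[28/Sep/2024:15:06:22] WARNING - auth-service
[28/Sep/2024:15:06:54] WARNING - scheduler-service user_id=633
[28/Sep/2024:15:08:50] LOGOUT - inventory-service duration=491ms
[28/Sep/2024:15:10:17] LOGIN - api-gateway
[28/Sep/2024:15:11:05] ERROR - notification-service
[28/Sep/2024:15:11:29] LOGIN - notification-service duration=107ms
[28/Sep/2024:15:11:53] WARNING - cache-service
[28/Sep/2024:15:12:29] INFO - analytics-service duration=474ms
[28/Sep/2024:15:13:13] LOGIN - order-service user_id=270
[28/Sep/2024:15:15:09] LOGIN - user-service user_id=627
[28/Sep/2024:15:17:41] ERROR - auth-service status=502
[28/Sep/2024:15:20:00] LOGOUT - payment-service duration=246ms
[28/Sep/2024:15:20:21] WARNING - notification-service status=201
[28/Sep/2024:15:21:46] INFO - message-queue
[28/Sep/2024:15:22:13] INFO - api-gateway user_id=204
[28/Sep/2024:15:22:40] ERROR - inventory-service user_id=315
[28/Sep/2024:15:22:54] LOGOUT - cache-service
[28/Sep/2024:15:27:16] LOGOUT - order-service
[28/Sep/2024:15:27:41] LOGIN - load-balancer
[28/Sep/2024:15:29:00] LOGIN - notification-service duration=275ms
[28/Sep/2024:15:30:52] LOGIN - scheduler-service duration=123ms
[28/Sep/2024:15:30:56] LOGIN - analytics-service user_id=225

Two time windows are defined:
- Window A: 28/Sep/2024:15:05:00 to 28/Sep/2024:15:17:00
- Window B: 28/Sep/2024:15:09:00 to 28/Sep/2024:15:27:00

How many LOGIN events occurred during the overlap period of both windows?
4

To find overlap events:

1. Window A: 28/Sep/2024:15:05:00 to 28/Sep/2024:15:17:00
2. Window B: 28/Sep/2024:15:09:00 to 28/Sep/2024:15:27:00
3. Overlap period: 28/Sep/2024:15:09:00 to 28/Sep/2024:15:17:00
4. Count LOGIN events in overlap: 4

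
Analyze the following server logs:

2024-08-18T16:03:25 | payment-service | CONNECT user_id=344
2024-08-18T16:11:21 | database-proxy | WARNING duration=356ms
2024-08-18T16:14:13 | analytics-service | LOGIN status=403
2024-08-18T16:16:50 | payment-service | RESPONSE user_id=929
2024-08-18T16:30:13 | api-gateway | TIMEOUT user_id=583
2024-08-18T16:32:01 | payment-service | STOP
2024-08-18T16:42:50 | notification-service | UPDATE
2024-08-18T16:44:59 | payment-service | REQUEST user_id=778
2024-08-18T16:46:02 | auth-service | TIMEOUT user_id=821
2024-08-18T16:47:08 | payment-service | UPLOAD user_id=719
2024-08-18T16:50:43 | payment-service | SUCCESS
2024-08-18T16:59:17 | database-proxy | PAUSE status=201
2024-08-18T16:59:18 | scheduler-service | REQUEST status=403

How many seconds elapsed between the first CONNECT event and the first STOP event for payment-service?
1716

To find the time between events:

1. Locate the first CONNECT event for payment-service: 2024-08-18T16:03:25
2. Locate the first STOP event for payment-service: 2024-08-18T16:32:01
3. Calculate the difference: 2024-08-18T16:32:01 - 2024-08-18T16:03:25 = 1716 seconds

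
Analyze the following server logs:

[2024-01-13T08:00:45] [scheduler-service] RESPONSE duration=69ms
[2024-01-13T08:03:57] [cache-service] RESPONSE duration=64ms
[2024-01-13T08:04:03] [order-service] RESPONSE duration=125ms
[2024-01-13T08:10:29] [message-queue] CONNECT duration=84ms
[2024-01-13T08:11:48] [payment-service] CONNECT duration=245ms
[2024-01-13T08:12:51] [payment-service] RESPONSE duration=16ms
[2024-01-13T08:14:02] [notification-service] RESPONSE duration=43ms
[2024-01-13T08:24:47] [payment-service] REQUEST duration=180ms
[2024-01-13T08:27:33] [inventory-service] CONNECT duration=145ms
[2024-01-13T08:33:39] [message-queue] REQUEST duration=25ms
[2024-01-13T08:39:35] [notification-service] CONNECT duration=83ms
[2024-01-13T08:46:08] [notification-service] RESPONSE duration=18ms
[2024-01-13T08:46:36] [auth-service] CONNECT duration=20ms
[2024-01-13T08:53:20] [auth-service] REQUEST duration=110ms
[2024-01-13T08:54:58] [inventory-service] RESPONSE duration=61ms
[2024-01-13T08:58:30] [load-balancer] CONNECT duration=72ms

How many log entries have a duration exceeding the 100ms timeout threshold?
5

To count timeouts:

1. Threshold: 100ms
2. Extract duration from each log entry
3. Count entries where duration > 100
4. Timeout count: 5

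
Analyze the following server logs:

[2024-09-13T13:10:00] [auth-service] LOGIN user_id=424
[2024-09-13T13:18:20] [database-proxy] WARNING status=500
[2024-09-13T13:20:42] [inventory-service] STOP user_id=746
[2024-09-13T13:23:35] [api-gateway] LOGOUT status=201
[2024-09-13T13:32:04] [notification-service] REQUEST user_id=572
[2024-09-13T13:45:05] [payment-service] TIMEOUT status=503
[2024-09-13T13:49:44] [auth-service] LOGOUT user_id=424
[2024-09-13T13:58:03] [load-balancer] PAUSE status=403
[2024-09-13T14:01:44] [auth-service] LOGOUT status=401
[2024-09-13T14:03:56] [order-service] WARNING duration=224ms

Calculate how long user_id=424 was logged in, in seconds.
2384

To calculate session duration:

1. Find LOGIN event for user_id=424: 2024-09-13T13:10:00
2. Find LOGOUT event for user_id=424: 2024-09-13T13:49:44
3. Session duration: 2024-09-13T13:49:44 - 2024-09-13T13:10:00 = 2384 seconds (39 minutes)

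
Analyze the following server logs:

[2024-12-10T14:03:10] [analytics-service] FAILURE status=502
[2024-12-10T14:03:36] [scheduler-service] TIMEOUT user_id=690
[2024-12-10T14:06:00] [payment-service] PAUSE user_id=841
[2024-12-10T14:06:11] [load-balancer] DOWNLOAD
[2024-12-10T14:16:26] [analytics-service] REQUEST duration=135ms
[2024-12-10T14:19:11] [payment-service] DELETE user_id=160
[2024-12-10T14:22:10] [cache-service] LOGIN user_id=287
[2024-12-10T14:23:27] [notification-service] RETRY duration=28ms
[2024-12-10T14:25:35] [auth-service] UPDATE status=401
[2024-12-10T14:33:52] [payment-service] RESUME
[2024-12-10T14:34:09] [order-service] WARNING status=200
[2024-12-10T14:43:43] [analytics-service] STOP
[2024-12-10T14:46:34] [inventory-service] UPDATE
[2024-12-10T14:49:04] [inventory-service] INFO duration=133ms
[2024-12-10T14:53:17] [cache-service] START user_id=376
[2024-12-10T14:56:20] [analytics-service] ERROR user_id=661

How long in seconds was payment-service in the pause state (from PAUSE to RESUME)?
1672

To calculate state duration:

1. Find PAUSE event for payment-service: 2024-12-10T14:06:00
2. Find RESUME event for payment-service: 2024-12-10T14:33:52
3. Calculate duration: 2024-12-10T14:33:52 - 2024-12-10T14:06:00 = 1672 seconds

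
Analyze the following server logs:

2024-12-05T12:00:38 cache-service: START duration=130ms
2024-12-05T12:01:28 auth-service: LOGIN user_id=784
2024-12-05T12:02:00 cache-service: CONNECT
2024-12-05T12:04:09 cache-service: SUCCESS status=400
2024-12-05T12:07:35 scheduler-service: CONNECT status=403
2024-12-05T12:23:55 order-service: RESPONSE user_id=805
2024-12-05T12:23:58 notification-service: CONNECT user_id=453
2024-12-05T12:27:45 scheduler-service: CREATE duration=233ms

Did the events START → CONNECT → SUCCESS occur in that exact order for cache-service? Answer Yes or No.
Yes

To verify sequence order:

1. Find all events in sequence START → CONNECT → SUCCESS for cache-service
2. Extract their timestamps
3. Check if timestamps are in ascending order
4. Result: Yes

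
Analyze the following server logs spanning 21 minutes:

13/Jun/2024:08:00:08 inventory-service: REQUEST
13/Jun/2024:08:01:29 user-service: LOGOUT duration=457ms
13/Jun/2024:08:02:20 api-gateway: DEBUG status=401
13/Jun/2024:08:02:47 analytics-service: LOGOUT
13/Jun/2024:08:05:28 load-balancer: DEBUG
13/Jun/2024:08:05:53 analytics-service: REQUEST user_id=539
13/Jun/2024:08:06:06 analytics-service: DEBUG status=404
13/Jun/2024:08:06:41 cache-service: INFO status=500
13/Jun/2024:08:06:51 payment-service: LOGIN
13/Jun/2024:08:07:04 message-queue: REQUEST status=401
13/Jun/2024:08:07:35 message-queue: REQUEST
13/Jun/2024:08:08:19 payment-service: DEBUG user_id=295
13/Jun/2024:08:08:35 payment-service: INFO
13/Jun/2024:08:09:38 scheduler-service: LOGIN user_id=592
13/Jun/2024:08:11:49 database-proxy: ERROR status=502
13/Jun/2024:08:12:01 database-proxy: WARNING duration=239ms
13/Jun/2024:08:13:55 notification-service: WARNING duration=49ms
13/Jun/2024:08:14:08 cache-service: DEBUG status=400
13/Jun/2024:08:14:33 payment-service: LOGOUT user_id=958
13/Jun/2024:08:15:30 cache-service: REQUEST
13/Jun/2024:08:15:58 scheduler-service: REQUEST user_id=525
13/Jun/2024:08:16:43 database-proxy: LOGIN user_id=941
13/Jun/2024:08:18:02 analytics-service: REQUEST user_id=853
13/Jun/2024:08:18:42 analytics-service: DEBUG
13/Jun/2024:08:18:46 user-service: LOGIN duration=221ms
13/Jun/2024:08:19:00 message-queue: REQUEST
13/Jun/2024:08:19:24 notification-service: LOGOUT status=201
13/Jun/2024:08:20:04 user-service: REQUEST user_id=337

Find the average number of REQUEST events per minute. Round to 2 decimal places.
0.43

To calculate the rate:

1. Count total REQUEST events: 9
2. Total time period: 21 minutes
3. Rate = 9 / 21 = 0.43 events per minute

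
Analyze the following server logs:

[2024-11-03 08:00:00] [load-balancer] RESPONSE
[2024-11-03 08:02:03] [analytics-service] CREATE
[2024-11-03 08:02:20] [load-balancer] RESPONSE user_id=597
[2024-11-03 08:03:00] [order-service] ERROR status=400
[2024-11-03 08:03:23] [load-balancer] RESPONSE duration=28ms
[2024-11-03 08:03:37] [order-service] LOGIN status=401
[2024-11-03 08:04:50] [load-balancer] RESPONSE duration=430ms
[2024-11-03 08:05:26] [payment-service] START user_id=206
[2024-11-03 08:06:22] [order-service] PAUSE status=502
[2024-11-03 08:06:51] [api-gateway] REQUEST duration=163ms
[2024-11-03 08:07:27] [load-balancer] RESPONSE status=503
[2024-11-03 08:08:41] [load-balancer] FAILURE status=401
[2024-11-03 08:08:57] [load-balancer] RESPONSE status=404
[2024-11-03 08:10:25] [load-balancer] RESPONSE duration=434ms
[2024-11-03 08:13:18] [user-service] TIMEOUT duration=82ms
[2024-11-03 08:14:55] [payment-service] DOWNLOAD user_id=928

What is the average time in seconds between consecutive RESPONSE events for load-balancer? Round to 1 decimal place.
104.2

To calculate average interval:

1. Find all RESPONSE events for load-balancer in order
2. Calculate time gaps between consecutive events
3. Compute mean of gaps: 625 / 6 = 104.2 seconds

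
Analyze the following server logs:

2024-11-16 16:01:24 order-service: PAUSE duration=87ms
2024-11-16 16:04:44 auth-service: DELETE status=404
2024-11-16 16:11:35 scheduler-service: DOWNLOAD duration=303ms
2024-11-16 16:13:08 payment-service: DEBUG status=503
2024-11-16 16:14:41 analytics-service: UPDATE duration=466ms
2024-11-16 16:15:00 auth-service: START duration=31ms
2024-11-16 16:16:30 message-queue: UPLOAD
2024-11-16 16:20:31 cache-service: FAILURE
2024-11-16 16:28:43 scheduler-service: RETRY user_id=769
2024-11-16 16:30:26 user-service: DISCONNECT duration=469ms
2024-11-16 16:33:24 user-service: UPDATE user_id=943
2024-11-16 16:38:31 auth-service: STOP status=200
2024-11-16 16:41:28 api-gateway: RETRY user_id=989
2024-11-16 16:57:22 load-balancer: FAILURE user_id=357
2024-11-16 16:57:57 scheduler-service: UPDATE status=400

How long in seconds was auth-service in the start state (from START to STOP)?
1411

To calculate state duration:

1. Find START event for auth-service: 2024-11-16 16:15:00
2. Find STOP event for auth-service: 2024-11-16 16:38:31
3. Calculate duration: 2024-11-16 16:38:31 - 2024-11-16 16:15:00 = 1411 seconds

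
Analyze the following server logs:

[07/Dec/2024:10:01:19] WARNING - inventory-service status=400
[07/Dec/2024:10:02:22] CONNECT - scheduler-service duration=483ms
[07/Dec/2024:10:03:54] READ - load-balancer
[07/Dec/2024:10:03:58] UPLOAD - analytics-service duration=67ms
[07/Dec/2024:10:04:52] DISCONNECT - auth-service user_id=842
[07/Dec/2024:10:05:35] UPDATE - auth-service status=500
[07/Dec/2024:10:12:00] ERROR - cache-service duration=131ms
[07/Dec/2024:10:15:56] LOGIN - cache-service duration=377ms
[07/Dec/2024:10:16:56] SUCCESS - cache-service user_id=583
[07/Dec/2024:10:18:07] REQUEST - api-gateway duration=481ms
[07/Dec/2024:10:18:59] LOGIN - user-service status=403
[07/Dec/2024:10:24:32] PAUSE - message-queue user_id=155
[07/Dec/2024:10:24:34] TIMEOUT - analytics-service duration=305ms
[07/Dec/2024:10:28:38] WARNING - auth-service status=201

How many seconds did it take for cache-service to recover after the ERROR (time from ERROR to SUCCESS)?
296

To calculate recovery time:

1. Find ERROR event for cache-service: 07/Dec/2024:10:12:00
2. Find next SUCCESS event for cache-service: 07/Dec/2024:10:16:56
3. Recovery time: 07/Dec/2024:10:16:56 - 07/Dec/2024:10:12:00 = 296 seconds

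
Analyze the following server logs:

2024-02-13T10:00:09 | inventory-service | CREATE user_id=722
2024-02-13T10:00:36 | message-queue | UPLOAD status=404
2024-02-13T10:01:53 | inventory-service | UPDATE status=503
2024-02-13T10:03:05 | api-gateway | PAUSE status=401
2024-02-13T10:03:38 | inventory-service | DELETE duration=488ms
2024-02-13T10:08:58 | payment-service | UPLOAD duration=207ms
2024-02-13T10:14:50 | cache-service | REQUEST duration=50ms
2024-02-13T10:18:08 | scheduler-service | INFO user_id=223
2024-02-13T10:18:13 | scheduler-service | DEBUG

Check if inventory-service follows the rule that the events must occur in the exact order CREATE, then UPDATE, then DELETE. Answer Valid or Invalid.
Valid

To validate ordering:

1. Required order: CREATE → UPDATE → DELETE
2. Rule: the events must occur in the exact order CREATE, then UPDATE, then DELETE
3. Check actual order of events for inventory-service
4. Result: Valid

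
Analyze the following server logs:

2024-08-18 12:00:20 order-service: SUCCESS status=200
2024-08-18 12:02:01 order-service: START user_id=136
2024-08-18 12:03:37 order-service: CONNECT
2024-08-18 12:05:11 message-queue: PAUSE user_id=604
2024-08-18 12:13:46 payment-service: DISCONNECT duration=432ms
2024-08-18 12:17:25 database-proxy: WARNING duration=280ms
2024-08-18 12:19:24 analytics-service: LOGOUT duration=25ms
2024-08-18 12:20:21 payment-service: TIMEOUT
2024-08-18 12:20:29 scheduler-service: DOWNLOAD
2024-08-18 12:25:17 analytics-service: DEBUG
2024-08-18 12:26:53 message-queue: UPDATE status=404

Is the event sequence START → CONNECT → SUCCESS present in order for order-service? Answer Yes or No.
No

To verify sequence order:

1. Find all events in sequence START → CONNECT → SUCCESS for order-service
2. Extract their timestamps
3. Check if timestamps are in ascending order
4. Result: No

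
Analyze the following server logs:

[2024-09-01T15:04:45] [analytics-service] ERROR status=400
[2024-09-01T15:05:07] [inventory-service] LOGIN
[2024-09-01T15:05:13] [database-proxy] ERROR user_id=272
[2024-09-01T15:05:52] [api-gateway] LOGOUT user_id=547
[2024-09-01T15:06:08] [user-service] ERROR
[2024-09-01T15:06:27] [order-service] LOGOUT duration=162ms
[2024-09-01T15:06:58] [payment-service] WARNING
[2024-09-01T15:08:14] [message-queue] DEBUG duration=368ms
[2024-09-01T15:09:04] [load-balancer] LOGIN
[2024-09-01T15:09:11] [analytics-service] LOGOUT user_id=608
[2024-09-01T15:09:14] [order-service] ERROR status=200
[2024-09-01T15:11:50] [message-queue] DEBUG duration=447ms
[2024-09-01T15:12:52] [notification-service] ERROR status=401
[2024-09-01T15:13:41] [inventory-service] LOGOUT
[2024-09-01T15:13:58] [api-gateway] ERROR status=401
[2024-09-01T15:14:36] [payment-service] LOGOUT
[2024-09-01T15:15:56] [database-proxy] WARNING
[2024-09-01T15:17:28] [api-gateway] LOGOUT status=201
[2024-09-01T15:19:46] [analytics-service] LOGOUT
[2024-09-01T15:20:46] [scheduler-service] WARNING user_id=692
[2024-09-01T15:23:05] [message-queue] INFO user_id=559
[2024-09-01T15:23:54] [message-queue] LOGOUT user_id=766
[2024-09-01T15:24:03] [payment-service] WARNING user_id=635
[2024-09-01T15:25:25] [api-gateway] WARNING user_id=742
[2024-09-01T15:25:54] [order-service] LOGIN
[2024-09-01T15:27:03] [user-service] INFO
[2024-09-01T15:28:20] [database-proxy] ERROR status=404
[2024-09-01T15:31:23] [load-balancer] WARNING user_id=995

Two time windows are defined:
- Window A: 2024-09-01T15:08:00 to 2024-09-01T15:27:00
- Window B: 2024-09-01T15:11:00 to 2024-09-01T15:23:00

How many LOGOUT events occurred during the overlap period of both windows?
4

To find overlap events:

1. Window A: 2024-09-01T15:08:00 to 2024-09-01T15:27:00
2. Window B: 2024-09-01T15:11:00 to 2024-09-01T15:23:00
3. Overlap period: 2024-09-01T15:11:00 to 2024-09-01T15:23:00
4. Count LOGOUT events in overlap: 4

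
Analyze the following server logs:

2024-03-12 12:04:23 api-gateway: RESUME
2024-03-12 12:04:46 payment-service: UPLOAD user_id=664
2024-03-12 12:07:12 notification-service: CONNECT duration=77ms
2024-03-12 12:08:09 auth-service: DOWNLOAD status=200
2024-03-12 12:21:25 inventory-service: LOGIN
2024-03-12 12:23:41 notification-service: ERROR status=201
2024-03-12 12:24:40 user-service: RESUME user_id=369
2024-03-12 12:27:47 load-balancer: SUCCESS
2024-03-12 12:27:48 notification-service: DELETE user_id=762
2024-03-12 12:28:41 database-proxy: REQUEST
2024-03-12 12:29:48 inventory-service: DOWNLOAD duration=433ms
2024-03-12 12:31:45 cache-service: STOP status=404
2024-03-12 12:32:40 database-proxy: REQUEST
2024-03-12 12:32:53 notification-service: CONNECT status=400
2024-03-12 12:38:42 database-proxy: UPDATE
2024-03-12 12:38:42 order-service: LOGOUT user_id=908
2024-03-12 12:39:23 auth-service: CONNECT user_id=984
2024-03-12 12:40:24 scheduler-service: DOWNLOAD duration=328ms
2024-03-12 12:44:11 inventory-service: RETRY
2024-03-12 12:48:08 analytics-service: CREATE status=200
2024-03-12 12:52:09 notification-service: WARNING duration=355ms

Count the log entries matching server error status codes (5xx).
0

To find matching entries:

1. Pattern to match: server error status codes (5xx)
2. Scan each log entry for the pattern
3. Count matches: 0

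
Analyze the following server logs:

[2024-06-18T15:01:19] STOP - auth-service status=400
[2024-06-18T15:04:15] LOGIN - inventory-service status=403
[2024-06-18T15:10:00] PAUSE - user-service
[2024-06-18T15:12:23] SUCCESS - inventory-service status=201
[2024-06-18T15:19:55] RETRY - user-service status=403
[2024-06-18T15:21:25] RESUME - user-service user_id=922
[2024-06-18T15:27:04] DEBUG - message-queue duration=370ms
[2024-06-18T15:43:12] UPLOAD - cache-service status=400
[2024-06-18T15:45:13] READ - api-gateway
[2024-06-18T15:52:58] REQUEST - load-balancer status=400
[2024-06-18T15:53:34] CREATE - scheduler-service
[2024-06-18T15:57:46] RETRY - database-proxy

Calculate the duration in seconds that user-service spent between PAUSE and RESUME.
685

To calculate state duration:

1. Find PAUSE event for user-service: 2024-06-18T15:10:00
2. Find RESUME event for user-service: 2024-06-18T15:21:25
3. Calculate duration: 2024-06-18T15:21:25 - 2024-06-18T15:10:00 = 685 seconds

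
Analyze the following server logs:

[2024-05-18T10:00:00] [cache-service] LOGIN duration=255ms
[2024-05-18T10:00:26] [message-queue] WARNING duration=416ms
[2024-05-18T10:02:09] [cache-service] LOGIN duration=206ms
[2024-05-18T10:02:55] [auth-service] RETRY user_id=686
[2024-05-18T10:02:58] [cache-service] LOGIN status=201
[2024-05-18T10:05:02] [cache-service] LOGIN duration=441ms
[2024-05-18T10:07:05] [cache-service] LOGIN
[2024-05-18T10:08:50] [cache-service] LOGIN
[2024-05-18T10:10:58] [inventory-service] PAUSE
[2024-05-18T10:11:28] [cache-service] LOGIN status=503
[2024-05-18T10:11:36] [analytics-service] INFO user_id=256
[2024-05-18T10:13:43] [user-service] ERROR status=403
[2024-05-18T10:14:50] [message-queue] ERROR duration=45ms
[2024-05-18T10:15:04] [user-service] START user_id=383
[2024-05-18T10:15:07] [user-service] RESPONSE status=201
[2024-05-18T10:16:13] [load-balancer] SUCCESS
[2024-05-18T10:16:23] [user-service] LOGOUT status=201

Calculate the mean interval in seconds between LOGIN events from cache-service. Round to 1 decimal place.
114.7

To calculate average interval:

1. Find all LOGIN events for cache-service in order
2. Calculate time gaps between consecutive events
3. Compute mean of gaps: 688 / 6 = 114.7 seconds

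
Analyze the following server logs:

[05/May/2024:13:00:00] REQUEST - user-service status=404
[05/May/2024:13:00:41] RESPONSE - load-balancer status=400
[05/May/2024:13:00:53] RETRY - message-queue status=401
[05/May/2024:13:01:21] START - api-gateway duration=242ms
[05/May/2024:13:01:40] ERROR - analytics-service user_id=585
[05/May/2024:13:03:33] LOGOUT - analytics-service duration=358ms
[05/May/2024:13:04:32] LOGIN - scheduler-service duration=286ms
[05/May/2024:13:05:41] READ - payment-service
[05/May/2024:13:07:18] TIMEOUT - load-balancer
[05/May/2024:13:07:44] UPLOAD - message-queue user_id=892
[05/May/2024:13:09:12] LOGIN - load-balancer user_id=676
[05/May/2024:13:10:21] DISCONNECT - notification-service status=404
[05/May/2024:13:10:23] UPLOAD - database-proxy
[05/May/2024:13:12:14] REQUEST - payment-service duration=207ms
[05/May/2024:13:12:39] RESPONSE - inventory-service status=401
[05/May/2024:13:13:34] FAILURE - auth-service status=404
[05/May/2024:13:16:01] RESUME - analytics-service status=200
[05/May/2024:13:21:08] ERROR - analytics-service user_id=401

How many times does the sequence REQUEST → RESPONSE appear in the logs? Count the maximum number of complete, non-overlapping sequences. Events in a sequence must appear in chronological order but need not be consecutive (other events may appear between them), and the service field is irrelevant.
2

To count sequences:

1. Look for pattern: REQUEST → RESPONSE
2. Greedily scan the log in chronological order, matching each sequence element in turn (ignoring service)
3. Each time the full pattern completes, increment the count and restart matching from the next event
4. Complete non-overlapping sequences found: 2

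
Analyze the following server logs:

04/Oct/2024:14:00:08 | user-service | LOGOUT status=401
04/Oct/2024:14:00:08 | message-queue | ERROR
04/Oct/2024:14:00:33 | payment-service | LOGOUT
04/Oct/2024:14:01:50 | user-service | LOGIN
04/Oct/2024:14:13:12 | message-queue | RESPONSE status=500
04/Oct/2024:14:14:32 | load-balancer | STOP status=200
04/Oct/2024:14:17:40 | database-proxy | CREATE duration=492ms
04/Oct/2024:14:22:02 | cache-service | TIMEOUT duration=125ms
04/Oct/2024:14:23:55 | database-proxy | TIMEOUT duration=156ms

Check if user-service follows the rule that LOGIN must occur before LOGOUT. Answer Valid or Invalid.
Invalid

To validate ordering:

1. Required order: LOGIN → LOGOUT
2. Rule: LOGIN must occur before LOGOUT
3. Check actual order of events for user-service
4. Result: Invalid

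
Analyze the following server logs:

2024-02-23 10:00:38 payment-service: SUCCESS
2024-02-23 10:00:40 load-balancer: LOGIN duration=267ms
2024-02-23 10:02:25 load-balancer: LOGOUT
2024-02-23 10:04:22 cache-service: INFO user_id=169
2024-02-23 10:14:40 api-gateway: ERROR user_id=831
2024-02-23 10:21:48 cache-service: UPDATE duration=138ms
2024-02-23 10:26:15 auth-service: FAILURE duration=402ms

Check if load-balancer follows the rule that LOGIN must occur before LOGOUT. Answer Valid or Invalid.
Valid

To validate ordering:

1. Required order: LOGIN → LOGOUT
2. Rule: LOGIN must occur before LOGOUT
3. Check actual order of events for load-balancer
4. Result: Valid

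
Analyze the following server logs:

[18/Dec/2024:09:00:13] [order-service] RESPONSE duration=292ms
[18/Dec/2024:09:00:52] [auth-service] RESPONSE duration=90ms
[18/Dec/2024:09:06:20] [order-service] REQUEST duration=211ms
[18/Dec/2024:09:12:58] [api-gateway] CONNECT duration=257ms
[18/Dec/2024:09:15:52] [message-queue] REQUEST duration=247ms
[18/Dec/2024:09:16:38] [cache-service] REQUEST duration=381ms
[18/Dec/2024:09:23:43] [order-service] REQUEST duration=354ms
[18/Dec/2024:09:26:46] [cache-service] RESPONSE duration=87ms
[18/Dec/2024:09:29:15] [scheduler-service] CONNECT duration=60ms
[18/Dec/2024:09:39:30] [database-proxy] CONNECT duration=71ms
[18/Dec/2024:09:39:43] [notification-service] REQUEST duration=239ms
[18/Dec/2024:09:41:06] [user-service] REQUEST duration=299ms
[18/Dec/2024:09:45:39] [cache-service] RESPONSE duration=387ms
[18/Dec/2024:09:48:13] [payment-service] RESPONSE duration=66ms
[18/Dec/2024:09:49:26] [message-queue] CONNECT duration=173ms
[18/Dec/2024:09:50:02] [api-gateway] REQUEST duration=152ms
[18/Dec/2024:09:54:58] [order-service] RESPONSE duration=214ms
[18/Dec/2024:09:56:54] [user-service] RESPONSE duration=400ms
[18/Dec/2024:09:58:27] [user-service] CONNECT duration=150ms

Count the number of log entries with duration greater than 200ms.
11

To count timeouts:

1. Threshold: 200ms
2. Extract duration from each log entry
3. Count entries where duration > 200
4. Timeout count: 11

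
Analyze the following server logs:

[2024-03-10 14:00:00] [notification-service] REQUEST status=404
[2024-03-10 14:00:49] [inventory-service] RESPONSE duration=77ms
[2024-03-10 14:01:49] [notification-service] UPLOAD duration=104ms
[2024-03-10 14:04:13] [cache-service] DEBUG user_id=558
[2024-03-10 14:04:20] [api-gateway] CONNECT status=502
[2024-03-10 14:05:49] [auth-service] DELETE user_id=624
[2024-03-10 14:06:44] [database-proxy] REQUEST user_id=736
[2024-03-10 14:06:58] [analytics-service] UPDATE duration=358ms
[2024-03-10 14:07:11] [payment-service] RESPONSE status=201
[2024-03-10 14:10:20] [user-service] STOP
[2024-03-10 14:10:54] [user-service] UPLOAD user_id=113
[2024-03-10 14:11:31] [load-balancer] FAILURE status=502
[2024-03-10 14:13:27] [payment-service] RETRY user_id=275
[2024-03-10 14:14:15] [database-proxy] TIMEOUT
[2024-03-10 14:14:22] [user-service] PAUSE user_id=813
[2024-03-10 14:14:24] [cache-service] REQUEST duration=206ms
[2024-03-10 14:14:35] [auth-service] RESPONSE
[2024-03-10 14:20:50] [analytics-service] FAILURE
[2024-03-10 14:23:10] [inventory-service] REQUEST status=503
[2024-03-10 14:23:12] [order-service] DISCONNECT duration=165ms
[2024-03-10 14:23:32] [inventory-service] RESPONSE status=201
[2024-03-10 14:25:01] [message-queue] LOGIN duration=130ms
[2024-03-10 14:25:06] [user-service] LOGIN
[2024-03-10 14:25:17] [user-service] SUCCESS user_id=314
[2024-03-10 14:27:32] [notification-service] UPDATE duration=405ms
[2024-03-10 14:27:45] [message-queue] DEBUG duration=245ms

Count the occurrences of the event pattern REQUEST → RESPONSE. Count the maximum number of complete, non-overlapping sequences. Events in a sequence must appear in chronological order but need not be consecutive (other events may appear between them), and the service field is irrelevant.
4

To count sequences:

1. Look for pattern: REQUEST → RESPONSE
2. Greedily scan the log in chronological order, matching each sequence element in turn (ignoring service)
3. Each time the full pattern completes, increment the count and restart matching from the next event
4. Complete non-overlapping sequences found: 4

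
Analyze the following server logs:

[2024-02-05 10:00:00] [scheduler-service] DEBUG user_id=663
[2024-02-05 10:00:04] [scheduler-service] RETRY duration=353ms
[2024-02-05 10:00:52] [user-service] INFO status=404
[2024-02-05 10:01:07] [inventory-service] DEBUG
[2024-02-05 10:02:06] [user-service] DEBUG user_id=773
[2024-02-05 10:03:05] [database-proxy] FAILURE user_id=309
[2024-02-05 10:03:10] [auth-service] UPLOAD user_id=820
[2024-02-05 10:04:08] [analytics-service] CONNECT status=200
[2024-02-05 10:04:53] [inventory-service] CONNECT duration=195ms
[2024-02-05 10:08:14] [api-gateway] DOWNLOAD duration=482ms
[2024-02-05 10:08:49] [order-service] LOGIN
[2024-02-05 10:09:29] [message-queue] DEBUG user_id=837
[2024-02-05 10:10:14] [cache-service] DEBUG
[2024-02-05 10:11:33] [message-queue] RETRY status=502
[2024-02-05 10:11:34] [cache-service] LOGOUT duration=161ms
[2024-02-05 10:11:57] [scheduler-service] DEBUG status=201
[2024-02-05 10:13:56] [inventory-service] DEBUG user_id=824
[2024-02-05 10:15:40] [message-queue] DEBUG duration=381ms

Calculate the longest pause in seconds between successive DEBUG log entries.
443

To find the longest gap:

1. Extract all DEBUG events in chronological order
2. Calculate time differences between consecutive events
3. Find the maximum difference
4. Longest gap: 443 seconds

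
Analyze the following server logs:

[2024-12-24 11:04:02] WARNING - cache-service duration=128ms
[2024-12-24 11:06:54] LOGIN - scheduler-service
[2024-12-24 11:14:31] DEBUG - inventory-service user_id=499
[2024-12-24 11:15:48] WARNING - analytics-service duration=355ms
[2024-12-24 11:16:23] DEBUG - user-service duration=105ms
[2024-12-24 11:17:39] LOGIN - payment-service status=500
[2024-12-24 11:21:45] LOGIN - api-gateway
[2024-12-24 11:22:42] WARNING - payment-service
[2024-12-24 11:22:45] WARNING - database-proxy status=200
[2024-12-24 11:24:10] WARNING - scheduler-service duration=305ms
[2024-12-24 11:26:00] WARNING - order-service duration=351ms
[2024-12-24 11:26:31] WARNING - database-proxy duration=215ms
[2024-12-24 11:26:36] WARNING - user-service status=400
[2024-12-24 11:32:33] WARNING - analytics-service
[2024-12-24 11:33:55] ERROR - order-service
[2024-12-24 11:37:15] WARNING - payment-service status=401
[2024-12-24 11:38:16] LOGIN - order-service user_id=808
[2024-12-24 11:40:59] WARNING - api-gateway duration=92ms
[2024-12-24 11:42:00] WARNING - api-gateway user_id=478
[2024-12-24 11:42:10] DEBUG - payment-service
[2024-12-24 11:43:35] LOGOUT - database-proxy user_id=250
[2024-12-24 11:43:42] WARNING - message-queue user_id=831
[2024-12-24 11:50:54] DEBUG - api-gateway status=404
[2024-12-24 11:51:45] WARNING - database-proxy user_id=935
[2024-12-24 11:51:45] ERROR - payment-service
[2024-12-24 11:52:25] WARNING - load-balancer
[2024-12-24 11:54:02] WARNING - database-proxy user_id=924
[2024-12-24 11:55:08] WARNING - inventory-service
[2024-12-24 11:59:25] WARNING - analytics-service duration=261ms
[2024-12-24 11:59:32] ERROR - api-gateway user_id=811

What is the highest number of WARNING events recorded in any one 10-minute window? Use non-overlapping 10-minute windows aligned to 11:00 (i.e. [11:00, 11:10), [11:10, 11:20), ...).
6

To find the burst window:

1. Divide the log period into non-overlapping 10-minute windows starting at 11:00
2. Count WARNING events in each window
3. Find the window with maximum count
4. Maximum events in a window: 6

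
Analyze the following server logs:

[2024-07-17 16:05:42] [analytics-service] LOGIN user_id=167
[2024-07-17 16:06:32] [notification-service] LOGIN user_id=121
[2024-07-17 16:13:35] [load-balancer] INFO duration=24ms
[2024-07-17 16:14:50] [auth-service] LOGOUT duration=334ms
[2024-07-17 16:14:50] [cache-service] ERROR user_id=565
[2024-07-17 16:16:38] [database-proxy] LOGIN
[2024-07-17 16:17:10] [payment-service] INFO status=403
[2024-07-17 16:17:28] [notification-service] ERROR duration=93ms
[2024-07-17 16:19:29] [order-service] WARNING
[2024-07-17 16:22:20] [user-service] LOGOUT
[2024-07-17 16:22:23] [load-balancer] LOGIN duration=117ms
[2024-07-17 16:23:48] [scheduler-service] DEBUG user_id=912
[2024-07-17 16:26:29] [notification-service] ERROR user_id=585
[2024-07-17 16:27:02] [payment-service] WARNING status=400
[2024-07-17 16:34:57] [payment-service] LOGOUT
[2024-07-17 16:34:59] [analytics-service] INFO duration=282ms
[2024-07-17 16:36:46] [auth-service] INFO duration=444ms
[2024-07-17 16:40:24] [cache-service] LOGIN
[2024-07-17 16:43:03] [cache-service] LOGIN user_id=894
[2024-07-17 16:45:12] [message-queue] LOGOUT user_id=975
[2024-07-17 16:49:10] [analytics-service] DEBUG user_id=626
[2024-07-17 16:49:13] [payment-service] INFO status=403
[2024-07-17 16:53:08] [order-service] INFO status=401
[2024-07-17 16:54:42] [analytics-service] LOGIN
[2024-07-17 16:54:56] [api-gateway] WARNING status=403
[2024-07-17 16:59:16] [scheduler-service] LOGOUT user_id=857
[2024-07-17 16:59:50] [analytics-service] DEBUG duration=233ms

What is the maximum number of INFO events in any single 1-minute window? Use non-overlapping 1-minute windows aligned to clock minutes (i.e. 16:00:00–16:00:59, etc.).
1

To find the burst window:

1. Divide the log period into non-overlapping 1-minute windows starting at 16:00
2. Count INFO events in each window
3. Find the window with maximum count
4. Maximum events in a window: 1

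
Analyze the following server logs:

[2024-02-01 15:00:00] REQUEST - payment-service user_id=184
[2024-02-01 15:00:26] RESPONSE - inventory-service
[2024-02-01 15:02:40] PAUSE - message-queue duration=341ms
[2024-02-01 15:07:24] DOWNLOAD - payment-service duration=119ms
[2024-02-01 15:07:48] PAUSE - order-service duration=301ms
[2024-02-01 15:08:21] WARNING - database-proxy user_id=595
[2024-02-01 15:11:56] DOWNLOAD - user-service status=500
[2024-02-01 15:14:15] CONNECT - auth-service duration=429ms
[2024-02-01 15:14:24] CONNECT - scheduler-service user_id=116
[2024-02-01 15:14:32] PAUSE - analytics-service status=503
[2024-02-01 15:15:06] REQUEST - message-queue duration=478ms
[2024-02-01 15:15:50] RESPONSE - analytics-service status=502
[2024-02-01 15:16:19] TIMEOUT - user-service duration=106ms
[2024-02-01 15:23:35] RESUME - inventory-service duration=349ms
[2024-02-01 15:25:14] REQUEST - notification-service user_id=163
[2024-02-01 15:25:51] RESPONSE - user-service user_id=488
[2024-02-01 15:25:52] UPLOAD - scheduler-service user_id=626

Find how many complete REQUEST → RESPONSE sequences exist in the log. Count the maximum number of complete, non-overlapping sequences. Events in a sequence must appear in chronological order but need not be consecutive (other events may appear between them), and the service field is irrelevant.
3

To count sequences:

1. Look for pattern: REQUEST → RESPONSE
2. Greedily scan the log in chronological order, matching each sequence element in turn (ignoring service)
3. Each time the full pattern completes, increment the count and restart matching from the next event
4. Complete non-overlapping sequences found: 3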